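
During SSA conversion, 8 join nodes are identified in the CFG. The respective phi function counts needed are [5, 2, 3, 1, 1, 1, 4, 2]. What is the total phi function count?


Total phi functions = sum of phi functions at each join node
= 5 + 2 + 3 + 1 + 1 + 1 + 4 + 2 = 19

19


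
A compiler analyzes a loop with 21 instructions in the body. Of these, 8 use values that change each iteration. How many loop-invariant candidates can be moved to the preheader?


Invariant candidates = total - loop-dependent
= 21 - 8 = 13

13


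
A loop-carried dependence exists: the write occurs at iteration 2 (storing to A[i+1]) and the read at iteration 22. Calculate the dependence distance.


Distance = read iteration - write iteration
= 22 - 2 = 20

20


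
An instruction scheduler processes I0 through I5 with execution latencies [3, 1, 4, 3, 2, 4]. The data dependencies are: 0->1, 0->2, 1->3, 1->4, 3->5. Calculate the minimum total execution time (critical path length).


Compute longest path through dependency graph: dist(Ik) = max over predecessors of dist + latency(Ik).
dist(I0) = latency 3 = 3
dist(I1) = dist(I0) + 1 = 3 + 1 = 4
dist(I2) = dist(I0) + 4 = 3 + 4 = 7
dist(I3) = dist(I1) + 3 = 4 + 3 = 7
dist(I4) = dist(I1) + 2 = 4 + 2 = 6
dist(I5) = dist(I3) + 4 = 7 + 4 = 11
Critical path = max dist = 11

11


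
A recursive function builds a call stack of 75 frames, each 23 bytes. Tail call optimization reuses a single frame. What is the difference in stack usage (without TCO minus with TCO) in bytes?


Without TCO: 75 * 23 = 1725 bytes
With TCO: reuse 1 frame = 23 bytes
Savings = 1725 - 23 = 1702

1702


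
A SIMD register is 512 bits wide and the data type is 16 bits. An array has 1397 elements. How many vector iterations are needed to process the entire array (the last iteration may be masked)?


Width = 512 / 16 = 32 elements per vector op
Iterations = ceil(1397 / 32) = 44

44


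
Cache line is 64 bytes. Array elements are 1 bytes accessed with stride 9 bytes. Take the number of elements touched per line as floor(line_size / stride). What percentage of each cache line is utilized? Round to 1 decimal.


Elements per cache line = floor(64 / 9) = 7
Bytes used = 7 * 1 = 7
Utilization = 7 / 64 * 100 = 10.9%

10.9


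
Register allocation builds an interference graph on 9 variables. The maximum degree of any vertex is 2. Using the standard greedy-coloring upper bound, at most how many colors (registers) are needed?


Greedy coloring never needs more than (max_degree + 1) colors: when coloring a vertex, at most max_degree neighbors are already colored.
Upper bound = 2 + 1 = 3

3


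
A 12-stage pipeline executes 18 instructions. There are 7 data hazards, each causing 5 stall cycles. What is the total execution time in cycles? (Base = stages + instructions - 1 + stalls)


Base cycles = 12 + 18 - 1 = 29
Total stalls = 7 * 5 = 35
Total = 29 + 35 = 64

64


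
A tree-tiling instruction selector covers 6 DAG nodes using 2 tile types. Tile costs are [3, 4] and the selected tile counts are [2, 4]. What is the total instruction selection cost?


Total cost = sum(count_i * cost_i)
= 2*3 + 4*4
= 22

22


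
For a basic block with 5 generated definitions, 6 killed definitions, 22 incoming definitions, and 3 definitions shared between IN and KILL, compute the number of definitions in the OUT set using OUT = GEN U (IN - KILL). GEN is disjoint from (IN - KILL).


IN - KILL: 22 - 3 = 19 surviving definitions
OUT = GEN + surviving = 5 + 19 = 24

24


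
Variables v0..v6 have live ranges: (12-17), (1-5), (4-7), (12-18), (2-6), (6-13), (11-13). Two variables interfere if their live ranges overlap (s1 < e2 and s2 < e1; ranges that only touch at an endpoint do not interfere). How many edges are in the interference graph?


Check all pairs for overlapping intervals.
Two intervals (s1,e1) and (s2,e2) overlap if s1 < e2 and s2 < e1.
v0 (12-17) vs v1..v6: overlaps v3, v5, v6 -> 3
v1 (1-5) vs v2..v6: overlaps v2, v4 -> 2
v2 (4-7) vs v3..v6: overlaps v4, v5 -> 2
v3 (12-18) vs v4..v6: overlaps v5, v6 -> 2
v4 (2-6) vs v5..v6: overlaps none -> 0
v5 (6-13) vs v6: overlaps v6 -> 1
Total overlapping pairs = 3 + 2 + 2 + 2 + 0 + 1 = 10

10


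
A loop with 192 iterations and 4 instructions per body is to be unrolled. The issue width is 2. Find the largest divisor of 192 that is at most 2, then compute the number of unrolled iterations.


Largest divisor of 192 <= 2 is 2
New iterations = 192 / 2 = 96

96


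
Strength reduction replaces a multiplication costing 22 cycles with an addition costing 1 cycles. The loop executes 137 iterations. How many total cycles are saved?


Per-iteration saving = 22 - 1 = 21
Total saved = 137 * 21 = 2877

2877


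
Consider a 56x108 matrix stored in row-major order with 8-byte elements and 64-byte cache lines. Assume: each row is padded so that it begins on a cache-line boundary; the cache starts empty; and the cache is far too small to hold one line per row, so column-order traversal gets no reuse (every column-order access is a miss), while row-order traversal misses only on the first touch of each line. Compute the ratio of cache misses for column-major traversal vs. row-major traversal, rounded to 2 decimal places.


Each row occupies 108 * 8 = 864 bytes and starts on a line boundary, so it spans ceil(864 / 64) = 14 cache lines.
Row-major traversal misses (one per line touched): 56 * ceil(108 * 8 / 64) = 784
Column-major traversal misses (no reuse, every access misses): 56 * 108 = 6048
Ratio = 6048 / 784 = 7.71

7.71


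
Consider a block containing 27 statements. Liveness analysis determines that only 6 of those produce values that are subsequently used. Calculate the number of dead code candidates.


Dead code = total statements - live definitions
= 27 - 6 = 21

21


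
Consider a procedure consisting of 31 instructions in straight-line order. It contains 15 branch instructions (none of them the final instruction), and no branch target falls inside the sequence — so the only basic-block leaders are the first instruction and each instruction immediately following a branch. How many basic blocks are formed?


With no in-sequence branch targets, the leaders are the first instruction plus the instruction after each branch.
Number of basic blocks = branches + 1
= 15 + 1 = 16

16


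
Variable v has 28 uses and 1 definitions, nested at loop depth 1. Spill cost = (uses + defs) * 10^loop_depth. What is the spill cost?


uses + defs = 28 + 1 = 29
10^1 = 10
Spill cost = 29 * 10 = 290

290


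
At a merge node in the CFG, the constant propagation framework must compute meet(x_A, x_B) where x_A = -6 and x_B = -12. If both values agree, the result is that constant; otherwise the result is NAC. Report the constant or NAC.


Meet operation: if both paths give the same constant, result is that constant; if they differ, result is NAC (not-a-constant).
Path A: -6, Path B: -12 -> differ
Result: not-a-constant -> NAC

NAC


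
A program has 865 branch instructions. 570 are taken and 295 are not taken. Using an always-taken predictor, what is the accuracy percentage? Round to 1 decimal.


Predictor: always-taken
Correct predictions = 570
Accuracy = 570 / 865 * 100 = 65.9%

65.9


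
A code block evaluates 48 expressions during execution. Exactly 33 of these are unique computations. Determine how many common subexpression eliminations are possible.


CSE count = total expressions - unique expressions
= 48 - 33 = 15

15


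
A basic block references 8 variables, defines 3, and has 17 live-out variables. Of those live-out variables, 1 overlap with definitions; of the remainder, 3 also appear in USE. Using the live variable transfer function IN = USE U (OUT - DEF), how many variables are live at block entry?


OUT - DEF: 17 - 1 = 16
|IN| = |USE| + |OUT - DEF| - |USE ∩ (OUT - DEF)| = 8 + 16 - 3 = 21

21


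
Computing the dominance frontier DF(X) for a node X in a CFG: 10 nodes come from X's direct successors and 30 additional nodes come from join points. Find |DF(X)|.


DF(X) = direct successor contributions + join point contributions
= 10 + 30 = 40

40


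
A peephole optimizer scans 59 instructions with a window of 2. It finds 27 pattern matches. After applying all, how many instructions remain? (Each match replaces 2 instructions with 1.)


Each match removes 1 instructions.
Total removed = 27 * 1 = 27
Remaining = 59 - 27 = 32

32


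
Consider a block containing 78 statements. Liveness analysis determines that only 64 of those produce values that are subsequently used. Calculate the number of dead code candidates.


Dead code = total statements - live definitions
= 78 - 64 = 14

14


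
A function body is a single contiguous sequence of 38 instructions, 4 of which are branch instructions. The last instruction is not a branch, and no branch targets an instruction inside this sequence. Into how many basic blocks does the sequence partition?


With no in-sequence branch targets, the leaders are the first instruction plus the instruction after each branch.
Number of basic blocks = branches + 1
= 4 + 1 = 5

5


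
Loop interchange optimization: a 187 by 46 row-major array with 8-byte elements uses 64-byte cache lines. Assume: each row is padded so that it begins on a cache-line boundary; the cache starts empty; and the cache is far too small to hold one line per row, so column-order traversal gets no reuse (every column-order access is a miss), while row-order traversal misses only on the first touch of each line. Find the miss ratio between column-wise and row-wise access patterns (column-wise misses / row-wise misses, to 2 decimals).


Each row occupies 46 * 8 = 368 bytes and starts on a line boundary, so it spans ceil(368 / 64) = 6 cache lines.
Row-major traversal misses (one per line touched): 187 * ceil(46 * 8 / 64) = 1122
Column-major traversal misses (no reuse, every access misses): 187 * 46 = 8602
Ratio = 8602 / 1122 = 7.67

7.67


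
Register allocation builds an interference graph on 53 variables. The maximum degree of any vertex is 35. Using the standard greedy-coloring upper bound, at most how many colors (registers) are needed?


Greedy coloring never needs more than (max_degree + 1) colors: when coloring a vertex, at most max_degree neighbors are already colored.
Upper bound = 35 + 1 = 36

36


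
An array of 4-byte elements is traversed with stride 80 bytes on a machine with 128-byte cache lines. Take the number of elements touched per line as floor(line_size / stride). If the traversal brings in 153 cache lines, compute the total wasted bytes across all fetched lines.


Elements per line = floor(128 / 80) = 1
Bytes used per line = 1 * 4 = 4
Wasted per line = 128 - 4 = 124
Total wasted = 124 * 153 = 18972

18972


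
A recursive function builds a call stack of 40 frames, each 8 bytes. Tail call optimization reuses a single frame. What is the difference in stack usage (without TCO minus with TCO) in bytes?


Without TCO: 40 * 8 = 320 bytes
With TCO: reuse 1 frame = 8 bytes
Savings = 320 - 8 = 312

312


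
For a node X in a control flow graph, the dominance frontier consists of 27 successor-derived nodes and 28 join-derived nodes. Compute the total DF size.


DF(X) = direct successor contributions + join point contributions
= 27 + 28 = 55

55


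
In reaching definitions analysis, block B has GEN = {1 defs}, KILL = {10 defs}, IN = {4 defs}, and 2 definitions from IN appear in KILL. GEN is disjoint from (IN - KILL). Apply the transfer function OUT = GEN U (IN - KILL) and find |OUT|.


IN - KILL: 4 - 2 = 2 surviving definitions
OUT = GEN + surviving = 1 + 2 = 3

3


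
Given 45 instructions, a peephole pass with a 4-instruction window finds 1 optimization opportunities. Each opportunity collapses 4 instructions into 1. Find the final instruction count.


Each match removes 3 instructions.
Total removed = 1 * 3 = 3
Remaining = 45 - 3 = 42

42


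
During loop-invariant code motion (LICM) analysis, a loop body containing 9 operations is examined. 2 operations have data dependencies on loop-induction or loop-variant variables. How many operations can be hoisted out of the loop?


Invariant candidates = total - loop-dependent
= 9 - 2 = 7

7


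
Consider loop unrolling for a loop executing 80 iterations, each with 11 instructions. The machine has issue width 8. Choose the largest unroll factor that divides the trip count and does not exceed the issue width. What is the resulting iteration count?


Largest divisor of 80 <= 8 is 8
New iterations = 80 / 8 = 10

10


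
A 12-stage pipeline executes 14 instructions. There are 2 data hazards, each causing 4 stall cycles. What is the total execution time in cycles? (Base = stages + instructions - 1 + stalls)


Base cycles = 12 + 14 - 1 = 25
Total stalls = 2 * 4 = 8
Total = 25 + 8 = 33

33


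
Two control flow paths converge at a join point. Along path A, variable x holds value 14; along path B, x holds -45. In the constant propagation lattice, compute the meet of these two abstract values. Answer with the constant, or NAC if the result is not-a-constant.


Meet operation: if both paths give the same constant, result is that constant; if they differ, result is NAC (not-a-constant).
Path A: 14, Path B: -45 -> differ
Result: not-a-constant -> NAC

NAC


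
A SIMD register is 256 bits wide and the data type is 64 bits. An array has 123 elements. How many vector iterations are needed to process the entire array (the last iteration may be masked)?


Width = 256 / 64 = 4 elements per vector op
Iterations = ceil(123 / 4) = 31

31


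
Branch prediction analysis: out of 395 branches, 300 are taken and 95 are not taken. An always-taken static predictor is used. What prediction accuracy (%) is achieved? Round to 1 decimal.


Predictor: always-taken
Correct predictions = 300
Accuracy = 300 / 395 * 100 = 75.9%

75.9


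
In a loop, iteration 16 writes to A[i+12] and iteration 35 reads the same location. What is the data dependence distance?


Distance = read iteration - write iteration
= 35 - 16 = 19

19


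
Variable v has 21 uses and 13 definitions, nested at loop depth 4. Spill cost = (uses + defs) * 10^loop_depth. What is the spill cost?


uses + defs = 21 + 13 = 34
10^4 = 10000
Spill cost = 34 * 10000 = 340000

340000


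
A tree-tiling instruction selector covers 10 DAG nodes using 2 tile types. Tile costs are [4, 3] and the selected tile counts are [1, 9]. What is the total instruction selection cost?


Total cost = sum(count_i * cost_i)
= 1*4 + 9*3
= 31

31


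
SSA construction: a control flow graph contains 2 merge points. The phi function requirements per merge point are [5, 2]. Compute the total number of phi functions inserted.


Total phi functions = sum of phi functions at each join node
= 5 + 2 = 7

7


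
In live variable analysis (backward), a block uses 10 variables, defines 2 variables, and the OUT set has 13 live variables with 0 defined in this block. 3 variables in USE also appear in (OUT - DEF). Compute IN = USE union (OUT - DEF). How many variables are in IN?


OUT - DEF: 13 - 0 = 13
|IN| = |USE| + |OUT - DEF| - |USE ∩ (OUT - DEF)| = 10 + 13 - 3 = 20

20


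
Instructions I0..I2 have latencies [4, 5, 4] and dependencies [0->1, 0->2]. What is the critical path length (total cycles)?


Compute longest path through dependency graph: dist(Ik) = max over predecessors of dist + latency(Ik).
dist(I0) = latency 4 = 4
dist(I1) = dist(I0) + 5 = 4 + 5 = 9
dist(I2) = dist(I0) + 4 = 4 + 4 = 8
Critical path = max dist = 9

9


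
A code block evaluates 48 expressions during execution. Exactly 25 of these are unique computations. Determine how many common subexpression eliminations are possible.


CSE count = total expressions - unique expressions
= 48 - 25 = 23

23


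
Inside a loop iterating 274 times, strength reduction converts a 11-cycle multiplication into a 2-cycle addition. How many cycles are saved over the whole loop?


Per-iteration saving = 11 - 2 = 9
Total saved = 274 * 9 = 2466

2466


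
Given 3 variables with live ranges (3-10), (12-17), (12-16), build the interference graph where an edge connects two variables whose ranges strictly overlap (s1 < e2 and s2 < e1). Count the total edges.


Check all pairs for overlapping intervals.
Two intervals (s1,e1) and (s2,e2) overlap if s1 < e2 and s2 < e1.
v0 (3-10) vs v1..v2: overlaps none -> 0
v1 (12-17) vs v2: overlaps v2 -> 1
Total overlapping pairs = 0 + 1 = 1

1


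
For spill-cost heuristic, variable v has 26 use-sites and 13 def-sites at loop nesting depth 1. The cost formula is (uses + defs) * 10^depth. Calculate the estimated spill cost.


uses + defs = 26 + 13 = 39
10^1 = 10
Spill cost = 39 * 10 = 390

390


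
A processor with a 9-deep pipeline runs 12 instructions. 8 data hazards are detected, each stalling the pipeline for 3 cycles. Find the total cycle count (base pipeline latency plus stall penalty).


Base cycles = 9 + 12 - 1 = 20
Total stalls = 8 * 3 = 24
Total = 20 + 24 = 44

44


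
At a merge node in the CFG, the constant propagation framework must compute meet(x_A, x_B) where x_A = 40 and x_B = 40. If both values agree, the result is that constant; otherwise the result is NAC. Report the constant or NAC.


Meet operation: if both paths give the same constant, result is that constant; if they differ, result is NAC (not-a-constant).
Path A: 40, Path B: 40 -> equal
Result: constant -> 40

40


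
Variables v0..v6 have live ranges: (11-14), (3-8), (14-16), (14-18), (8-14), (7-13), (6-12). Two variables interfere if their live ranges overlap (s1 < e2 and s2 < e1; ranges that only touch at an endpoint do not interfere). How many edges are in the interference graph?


Check all pairs for overlapping intervals.
Two intervals (s1,e1) and (s2,e2) overlap if s1 < e2 and s2 < e1.
v0 (11-14) vs v1..v6: overlaps v4, v5, v6 -> 3
v1 (3-8) vs v2..v6: overlaps v5, v6 -> 2
v2 (14-16) vs v3..v6: overlaps v3 -> 1
v3 (14-18) vs v4..v6: overlaps none -> 0
v4 (8-14) vs v5..v6: overlaps v5, v6 -> 2
v5 (7-13) vs v6: overlaps v6 -> 1
Total overlapping pairs = 3 + 2 + 1 + 0 + 2 + 1 = 9

9


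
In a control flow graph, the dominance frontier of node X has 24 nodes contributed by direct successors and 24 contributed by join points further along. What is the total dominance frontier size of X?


DF(X) = direct successor contributions + join point contributions
= 24 + 24 = 48

48


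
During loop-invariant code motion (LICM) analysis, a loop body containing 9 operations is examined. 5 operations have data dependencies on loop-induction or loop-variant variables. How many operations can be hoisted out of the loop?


Invariant candidates = total - loop-dependent
= 9 - 5 = 4

4


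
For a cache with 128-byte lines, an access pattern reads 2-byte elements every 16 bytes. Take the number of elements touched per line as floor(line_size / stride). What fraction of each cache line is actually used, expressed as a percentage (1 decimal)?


Elements per cache line = floor(128 / 16) = 8
Bytes used = 8 * 2 = 16
Utilization = 16 / 128 * 100 = 12.5%

12.5


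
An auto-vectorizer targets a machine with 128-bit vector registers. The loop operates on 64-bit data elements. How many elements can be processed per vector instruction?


Width = SIMD bits / data type bits
= 128 / 64 = 2

2


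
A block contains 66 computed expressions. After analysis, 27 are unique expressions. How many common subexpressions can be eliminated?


CSE count = total expressions - unique expressions
= 66 - 27 = 39

39


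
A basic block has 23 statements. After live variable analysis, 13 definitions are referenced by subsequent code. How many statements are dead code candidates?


Dead code = total statements - live definitions
= 23 - 13 = 10

10


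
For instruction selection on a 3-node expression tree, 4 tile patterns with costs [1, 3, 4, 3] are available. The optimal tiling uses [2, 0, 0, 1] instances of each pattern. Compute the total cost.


Total cost = sum(count_i * cost_i)
= 2*1 + 0*3 + 0*4 + 1*3
= 5

5


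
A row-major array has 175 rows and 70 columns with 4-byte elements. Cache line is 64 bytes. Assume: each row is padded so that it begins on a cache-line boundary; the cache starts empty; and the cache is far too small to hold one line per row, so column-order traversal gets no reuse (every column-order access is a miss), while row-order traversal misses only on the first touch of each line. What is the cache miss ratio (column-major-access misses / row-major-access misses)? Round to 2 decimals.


Each row occupies 70 * 4 = 280 bytes and starts on a line boundary, so it spans ceil(280 / 64) = 5 cache lines.
Row-major traversal misses (one per line touched): 175 * ceil(70 * 4 / 64) = 875
Column-major traversal misses (no reuse, every access misses): 175 * 70 = 12250
Ratio = 12250 / 875 = 14.0

14.0


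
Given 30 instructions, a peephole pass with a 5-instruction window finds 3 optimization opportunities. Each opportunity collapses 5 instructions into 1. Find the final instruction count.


Each match removes 4 instructions.
Total removed = 3 * 4 = 12
Remaining = 30 - 12 = 18

18


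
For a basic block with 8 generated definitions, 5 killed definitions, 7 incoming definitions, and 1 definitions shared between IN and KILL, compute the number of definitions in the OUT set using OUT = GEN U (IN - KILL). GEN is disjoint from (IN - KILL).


IN - KILL: 7 - 1 = 6 surviving definitions
OUT = GEN + surviving = 8 + 6 = 14

14


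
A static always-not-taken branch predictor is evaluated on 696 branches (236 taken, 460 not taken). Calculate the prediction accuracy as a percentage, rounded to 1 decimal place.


Predictor: always-not-taken
Correct predictions = 460
Accuracy = 460 / 696 * 100 = 66.1%

66.1


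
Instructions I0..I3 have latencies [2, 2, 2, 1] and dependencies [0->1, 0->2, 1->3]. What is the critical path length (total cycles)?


Compute longest path through dependency graph: dist(Ik) = max over predecessors of dist + latency(Ik).
dist(I0) = latency 2 = 2
dist(I1) = dist(I0) + 2 = 2 + 2 = 4
dist(I2) = dist(I0) + 2 = 2 + 2 = 4
dist(I3) = dist(I1) + 1 = 4 + 1 = 5
Critical path = max dist = 5

5


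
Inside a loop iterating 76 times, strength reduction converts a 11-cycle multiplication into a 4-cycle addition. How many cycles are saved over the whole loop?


Per-iteration saving = 11 - 4 = 7
Total saved = 76 * 7 = 532

532


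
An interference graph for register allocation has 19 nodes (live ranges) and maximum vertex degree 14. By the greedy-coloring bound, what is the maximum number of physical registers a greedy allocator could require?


Greedy coloring never needs more than (max_degree + 1) colors: when coloring a vertex, at most max_degree neighbors are already colored.
Upper bound = 14 + 1 = 15

15


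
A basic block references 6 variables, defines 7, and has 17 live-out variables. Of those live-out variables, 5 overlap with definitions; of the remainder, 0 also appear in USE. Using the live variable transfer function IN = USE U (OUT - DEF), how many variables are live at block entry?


OUT - DEF: 17 - 5 = 12
|IN| = |USE| + |OUT - DEF| - |USE ∩ (OUT - DEF)| = 6 + 12 - 0 = 18

18


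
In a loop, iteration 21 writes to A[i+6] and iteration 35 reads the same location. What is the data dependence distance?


Distance = read iteration - write iteration
= 35 - 21 = 14

14


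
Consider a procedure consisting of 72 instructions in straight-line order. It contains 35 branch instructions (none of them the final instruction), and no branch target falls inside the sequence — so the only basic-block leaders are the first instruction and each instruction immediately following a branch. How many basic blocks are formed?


With no in-sequence branch targets, the leaders are the first instruction plus the instruction after each branch.
Number of basic blocks = branches + 1
= 35 + 1 = 36

36


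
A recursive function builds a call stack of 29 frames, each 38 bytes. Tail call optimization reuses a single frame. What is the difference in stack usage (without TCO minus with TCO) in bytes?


Without TCO: 29 * 38 = 1102 bytes
With TCO: reuse 1 frame = 38 bytes
Savings = 1102 - 38 = 1064

1064


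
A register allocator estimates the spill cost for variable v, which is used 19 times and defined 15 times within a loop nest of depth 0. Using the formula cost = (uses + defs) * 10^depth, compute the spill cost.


uses + defs = 19 + 15 = 34
10^0 = 1
Spill cost = 34 * 1 = 34

34


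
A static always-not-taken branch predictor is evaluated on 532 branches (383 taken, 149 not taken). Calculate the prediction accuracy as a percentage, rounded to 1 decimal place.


Predictor: always-not-taken
Correct predictions = 149
Accuracy = 149 / 532 * 100 = 28.0%

28.0


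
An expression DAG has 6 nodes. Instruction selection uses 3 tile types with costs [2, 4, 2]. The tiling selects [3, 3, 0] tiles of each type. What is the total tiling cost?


Total cost = sum(count_i * cost_i)
= 3*2 + 3*4 + 0*2
= 18

18


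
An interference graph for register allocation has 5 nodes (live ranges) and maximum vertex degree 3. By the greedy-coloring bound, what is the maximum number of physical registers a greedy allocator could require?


Greedy coloring never needs more than (max_degree + 1) colors: when coloring a vertex, at most max_degree neighbors are already colored.
Upper bound = 3 + 1 = 4

4


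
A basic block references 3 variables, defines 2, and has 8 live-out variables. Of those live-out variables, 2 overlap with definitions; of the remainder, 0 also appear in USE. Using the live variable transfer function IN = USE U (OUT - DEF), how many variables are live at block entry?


OUT - DEF: 8 - 2 = 6
|IN| = |USE| + |OUT - DEF| - |USE ∩ (OUT - DEF)| = 3 + 6 - 0 = 9

9


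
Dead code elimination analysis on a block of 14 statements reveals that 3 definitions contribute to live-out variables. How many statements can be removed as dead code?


Dead code = total statements - live definitions
= 14 - 3 = 11

11


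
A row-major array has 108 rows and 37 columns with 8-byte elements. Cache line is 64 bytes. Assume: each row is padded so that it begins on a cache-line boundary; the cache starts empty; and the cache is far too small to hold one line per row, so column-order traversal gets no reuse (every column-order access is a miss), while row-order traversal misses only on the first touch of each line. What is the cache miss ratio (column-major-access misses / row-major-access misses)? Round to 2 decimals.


Each row occupies 37 * 8 = 296 bytes and starts on a line boundary, so it spans ceil(296 / 64) = 5 cache lines.
Row-major traversal misses (one per line touched): 108 * ceil(37 * 8 / 64) = 540
Column-major traversal misses (no reuse, every access misses): 108 * 37 = 3996
Ratio = 3996 / 540 = 7.4

7.4


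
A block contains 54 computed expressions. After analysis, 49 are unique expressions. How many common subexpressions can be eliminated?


CSE count = total expressions - unique expressions
= 54 - 49 = 5

5


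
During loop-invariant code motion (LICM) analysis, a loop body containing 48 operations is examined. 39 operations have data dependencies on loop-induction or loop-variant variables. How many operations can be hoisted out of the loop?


Invariant candidates = total - loop-dependent
= 48 - 39 = 9

9


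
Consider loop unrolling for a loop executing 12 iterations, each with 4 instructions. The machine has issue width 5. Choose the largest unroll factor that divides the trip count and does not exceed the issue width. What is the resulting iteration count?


Largest divisor of 12 <= 5 is 4
New iterations = 12 / 4 = 3

3


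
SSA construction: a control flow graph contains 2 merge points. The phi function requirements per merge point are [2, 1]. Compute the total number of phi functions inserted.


Total phi functions = sum of phi functions at each join node
= 2 + 1 = 3

3


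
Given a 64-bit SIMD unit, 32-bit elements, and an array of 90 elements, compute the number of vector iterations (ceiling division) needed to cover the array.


Width = 64 / 32 = 2 elements per vector op
Iterations = ceil(90 / 2) = 45

45


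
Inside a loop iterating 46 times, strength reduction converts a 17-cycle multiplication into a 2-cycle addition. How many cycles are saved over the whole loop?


Per-iteration saving = 17 - 2 = 15
Total saved = 46 * 15 = 690

690


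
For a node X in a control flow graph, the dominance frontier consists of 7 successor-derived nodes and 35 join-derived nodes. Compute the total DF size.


DF(X) = direct successor contributions + join point contributions
= 7 + 35 = 42

42


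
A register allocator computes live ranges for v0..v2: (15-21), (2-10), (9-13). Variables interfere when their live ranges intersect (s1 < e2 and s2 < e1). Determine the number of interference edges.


Check all pairs for overlapping intervals.
Two intervals (s1,e1) and (s2,e2) overlap if s1 < e2 and s2 < e1.
v0 (15-21) vs v1..v2: overlaps none -> 0
v1 (2-10) vs v2: overlaps v2 -> 1
Total overlapping pairs = 0 + 1 = 1

1


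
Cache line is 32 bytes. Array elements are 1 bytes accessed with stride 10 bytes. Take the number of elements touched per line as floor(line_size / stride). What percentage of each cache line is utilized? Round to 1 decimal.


Elements per cache line = floor(32 / 10) = 3
Bytes used = 3 * 1 = 3
Utilization = 3 / 32 * 100 = 9.4%

9.4


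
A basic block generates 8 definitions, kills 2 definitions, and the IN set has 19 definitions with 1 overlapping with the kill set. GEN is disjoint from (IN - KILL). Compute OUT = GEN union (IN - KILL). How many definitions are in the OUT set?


IN - KILL: 19 - 1 = 18 surviving definitions
OUT = GEN + surviving = 8 + 18 = 26

26


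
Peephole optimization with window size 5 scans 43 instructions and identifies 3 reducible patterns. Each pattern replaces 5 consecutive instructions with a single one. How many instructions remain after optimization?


Each match removes 4 instructions.
Total removed = 3 * 4 = 12
Remaining = 43 - 12 = 31

31


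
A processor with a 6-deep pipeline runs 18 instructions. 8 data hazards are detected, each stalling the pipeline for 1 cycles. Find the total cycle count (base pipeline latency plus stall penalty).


Base cycles = 6 + 18 - 1 = 23
Total stalls = 8 * 1 = 8
Total = 23 + 8 = 31

31


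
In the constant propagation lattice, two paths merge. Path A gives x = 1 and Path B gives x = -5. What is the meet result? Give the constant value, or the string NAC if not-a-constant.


Meet operation: if both paths give the same constant, result is that constant; if they differ, result is NAC (not-a-constant).
Path A: 1, Path B: -5 -> differ
Result: not-a-constant -> NAC

NAC


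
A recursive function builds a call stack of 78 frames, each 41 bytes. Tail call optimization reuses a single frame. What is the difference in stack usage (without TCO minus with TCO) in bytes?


Without TCO: 78 * 41 = 3198 bytes
With TCO: reuse 1 frame = 41 bytes
Savings = 3198 - 41 = 3157

3157


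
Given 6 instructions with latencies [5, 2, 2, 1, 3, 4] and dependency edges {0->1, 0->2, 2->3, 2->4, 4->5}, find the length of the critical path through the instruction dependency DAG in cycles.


Compute longest path through dependency graph: dist(Ik) = max over predecessors of dist + latency(Ik).
dist(I0) = latency 5 = 5
dist(I1) = dist(I0) + 2 = 5 + 2 = 7
dist(I2) = dist(I0) + 2 = 5 + 2 = 7
dist(I3) = dist(I2) + 1 = 7 + 1 = 8
dist(I4) = dist(I2) + 3 = 7 + 3 = 10
dist(I5) = dist(I4) + 4 = 10 + 4 = 14
Critical path = max dist = 14

14


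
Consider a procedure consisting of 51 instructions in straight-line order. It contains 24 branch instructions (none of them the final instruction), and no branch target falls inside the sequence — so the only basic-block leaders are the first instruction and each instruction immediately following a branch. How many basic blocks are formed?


With no in-sequence branch targets, the leaders are the first instruction plus the instruction after each branch.
Number of basic blocks = branches + 1
= 24 + 1 = 25

25


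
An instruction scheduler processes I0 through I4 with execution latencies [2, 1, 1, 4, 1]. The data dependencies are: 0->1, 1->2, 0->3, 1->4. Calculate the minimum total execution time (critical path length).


Compute longest path through dependency graph: dist(Ik) = max over predecessors of dist + latency(Ik).
dist(I0) = latency 2 = 2
dist(I1) = dist(I0) + 1 = 2 + 1 = 3
dist(I2) = dist(I1) + 1 = 3 + 1 = 4
dist(I3) = dist(I0) + 4 = 2 + 4 = 6
dist(I4) = dist(I1) + 1 = 3 + 1 = 4
Critical path = max dist = 6

6


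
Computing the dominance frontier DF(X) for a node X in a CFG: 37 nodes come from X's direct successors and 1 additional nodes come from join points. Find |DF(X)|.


DF(X) = direct successor contributions + join point contributions
= 37 + 1 = 38

38


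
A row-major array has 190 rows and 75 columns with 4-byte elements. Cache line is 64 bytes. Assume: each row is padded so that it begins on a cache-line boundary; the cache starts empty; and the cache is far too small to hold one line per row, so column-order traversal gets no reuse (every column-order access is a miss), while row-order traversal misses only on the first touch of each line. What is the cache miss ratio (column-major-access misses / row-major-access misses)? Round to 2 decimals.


Each row occupies 75 * 4 = 300 bytes and starts on a line boundary, so it spans ceil(300 / 64) = 5 cache lines.
Row-major traversal misses (one per line touched): 190 * ceil(75 * 4 / 64) = 950
Column-major traversal misses (no reuse, every access misses): 190 * 75 = 14250
Ratio = 14250 / 950 = 15.0

15.0


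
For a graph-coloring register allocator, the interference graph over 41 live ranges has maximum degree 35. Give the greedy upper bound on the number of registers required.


Greedy coloring never needs more than (max_degree + 1) colors: when coloring a vertex, at most max_degree neighbors are already colored.
Upper bound = 35 + 1 = 36

36


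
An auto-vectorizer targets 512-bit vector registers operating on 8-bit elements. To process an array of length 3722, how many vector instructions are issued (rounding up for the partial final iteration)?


Width = 512 / 8 = 64 elements per vector op
Iterations = ceil(3722 / 64) = 59

59


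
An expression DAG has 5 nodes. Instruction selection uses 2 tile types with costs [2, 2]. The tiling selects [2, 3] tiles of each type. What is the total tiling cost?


Total cost = sum(count_i * cost_i)
= 2*2 + 3*2
= 10

10


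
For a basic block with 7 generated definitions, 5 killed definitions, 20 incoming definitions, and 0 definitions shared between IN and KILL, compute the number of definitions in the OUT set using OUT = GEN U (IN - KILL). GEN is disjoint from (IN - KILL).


IN - KILL: 20 - 0 = 20 surviving definitions
OUT = GEN + surviving = 7 + 20 = 27

27


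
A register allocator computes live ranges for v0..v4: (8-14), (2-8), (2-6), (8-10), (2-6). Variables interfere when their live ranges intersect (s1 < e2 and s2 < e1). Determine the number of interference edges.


Check all pairs for overlapping intervals.
Two intervals (s1,e1) and (s2,e2) overlap if s1 < e2 and s2 < e1.
v0 (8-14) vs v1..v4: overlaps v3 -> 1
v1 (2-8) vs v2..v4: overlaps v2, v4 -> 2
v2 (2-6) vs v3..v4: overlaps v4 -> 1
v3 (8-10) vs v4: overlaps none -> 0
Total overlapping pairs = 1 + 2 + 1 + 0 = 4

4


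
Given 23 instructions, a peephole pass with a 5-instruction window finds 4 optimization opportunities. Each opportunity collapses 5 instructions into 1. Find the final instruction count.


Each match removes 4 instructions.
Total removed = 4 * 4 = 16
Remaining = 23 - 16 = 7

7


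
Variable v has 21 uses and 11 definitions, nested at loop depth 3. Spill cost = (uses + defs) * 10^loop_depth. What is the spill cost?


uses + defs = 21 + 11 = 32
10^3 = 1000
Spill cost = 32 * 1000 = 32000

32000


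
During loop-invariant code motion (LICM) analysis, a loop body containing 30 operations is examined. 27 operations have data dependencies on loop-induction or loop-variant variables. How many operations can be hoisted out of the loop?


Invariant candidates = total - loop-dependent
= 30 - 27 = 3

3


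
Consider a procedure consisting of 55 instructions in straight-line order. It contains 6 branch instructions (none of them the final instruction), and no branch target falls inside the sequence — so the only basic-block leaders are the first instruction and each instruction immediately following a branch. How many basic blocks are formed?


With no in-sequence branch targets, the leaders are the first instruction plus the instruction after each branch.
Number of basic blocks = branches + 1
= 6 + 1 = 7

7


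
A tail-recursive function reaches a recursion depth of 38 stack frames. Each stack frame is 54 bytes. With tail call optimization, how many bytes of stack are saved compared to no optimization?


Without TCO: 38 * 54 = 2052 bytes
With TCO: reuse 1 frame = 54 bytes
Savings = 2052 - 54 = 1998

1998


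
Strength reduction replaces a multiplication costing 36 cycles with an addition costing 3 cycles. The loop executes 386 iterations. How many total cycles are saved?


Per-iteration saving = 36 - 3 = 33
Total saved = 386 * 33 = 12738

12738


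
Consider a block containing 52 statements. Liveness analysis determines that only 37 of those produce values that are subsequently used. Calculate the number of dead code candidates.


Dead code = total statements - live definitions
= 52 - 37 = 15

15


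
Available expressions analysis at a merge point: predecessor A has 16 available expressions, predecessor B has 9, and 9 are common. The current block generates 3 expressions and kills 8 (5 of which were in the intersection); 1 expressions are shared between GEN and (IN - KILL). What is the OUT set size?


IN = intersection of predecessors = 9
IN - KILL = 9 - 5 = 4
|OUT| = |GEN| + |IN - KILL| - |GEN ∩ (IN - KILL)| = 3 + 4 - 1 = 6

6


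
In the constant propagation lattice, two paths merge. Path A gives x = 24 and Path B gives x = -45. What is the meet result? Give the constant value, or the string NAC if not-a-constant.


Meet operation: if both paths give the same constant, result is that constant; if they differ, result is NAC (not-a-constant).
Path A: 24, Path B: -45 -> differ
Result: not-a-constant -> NAC

NAC


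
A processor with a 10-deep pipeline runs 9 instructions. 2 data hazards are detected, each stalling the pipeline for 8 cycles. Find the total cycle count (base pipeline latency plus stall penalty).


Base cycles = 10 + 9 - 1 = 18
Total stalls = 2 * 8 = 16
Total = 18 + 16 = 34

34


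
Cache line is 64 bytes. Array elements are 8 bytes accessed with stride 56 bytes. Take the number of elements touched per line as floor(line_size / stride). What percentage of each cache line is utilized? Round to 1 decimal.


Elements per cache line = floor(64 / 56) = 1
Bytes used = 1 * 8 = 8
Utilization = 8 / 64 * 100 = 12.5%

12.5


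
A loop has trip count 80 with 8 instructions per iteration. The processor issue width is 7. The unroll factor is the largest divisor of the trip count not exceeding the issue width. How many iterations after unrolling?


Largest divisor of 80 <= 7 is 5
New iterations = 80 / 5 = 16

16


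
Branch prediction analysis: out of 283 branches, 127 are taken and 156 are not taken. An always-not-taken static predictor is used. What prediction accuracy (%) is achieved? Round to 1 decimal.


Predictor: always-not-taken
Correct predictions = 156
Accuracy = 156 / 283 * 100 = 55.1%

55.1
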